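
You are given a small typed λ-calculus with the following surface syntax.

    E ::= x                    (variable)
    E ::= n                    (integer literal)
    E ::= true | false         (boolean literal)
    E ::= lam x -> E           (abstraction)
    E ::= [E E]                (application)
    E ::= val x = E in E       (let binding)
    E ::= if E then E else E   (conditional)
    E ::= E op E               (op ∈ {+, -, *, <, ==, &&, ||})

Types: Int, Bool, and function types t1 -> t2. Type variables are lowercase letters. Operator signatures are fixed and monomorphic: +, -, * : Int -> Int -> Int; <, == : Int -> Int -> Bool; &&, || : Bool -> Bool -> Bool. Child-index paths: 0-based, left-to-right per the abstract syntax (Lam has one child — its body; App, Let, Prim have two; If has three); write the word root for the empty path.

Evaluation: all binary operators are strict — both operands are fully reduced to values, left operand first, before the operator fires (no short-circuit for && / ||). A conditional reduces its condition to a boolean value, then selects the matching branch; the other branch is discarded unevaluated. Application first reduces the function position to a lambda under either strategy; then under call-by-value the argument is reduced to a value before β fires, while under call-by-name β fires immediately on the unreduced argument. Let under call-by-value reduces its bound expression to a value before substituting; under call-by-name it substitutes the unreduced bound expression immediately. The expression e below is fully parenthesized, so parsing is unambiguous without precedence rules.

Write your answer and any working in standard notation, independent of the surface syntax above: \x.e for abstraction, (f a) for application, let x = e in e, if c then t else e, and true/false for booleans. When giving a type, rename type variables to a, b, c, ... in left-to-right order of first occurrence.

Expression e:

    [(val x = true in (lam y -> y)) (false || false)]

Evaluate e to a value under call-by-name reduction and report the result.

Answer: false

Working:
step 0: ((let x = true in (\y.y)) (false || false))
step 1: [let@0] ((\y.y) (false || false))
step 2: [beta@root] (false || false)
step 3: [delta@root] false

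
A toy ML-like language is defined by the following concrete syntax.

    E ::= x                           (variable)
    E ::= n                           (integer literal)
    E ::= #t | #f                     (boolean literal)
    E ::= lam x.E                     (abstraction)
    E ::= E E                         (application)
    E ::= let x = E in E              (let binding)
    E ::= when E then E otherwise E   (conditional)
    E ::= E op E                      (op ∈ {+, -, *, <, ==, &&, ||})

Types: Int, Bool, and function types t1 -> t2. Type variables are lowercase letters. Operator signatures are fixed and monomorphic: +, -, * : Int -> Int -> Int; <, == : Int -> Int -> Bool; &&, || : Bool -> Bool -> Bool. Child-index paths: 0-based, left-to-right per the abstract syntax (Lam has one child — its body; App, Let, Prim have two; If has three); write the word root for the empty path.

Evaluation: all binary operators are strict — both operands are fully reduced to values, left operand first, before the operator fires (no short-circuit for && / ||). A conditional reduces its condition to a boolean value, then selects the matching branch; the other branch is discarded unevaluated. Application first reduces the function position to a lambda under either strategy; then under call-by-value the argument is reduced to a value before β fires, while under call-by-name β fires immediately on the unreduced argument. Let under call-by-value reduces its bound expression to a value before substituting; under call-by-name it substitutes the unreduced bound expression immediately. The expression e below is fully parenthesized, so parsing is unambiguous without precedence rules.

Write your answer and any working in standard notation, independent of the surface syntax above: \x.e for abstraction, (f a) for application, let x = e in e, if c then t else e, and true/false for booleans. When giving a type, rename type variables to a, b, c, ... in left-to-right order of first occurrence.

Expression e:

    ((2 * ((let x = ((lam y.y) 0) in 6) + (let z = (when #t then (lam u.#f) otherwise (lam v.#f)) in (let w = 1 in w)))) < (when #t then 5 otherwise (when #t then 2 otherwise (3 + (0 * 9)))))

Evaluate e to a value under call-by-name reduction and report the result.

Answer: false

Working:
step 0: ((2 * ((let x = ((\y.y) 0) in 6) + (let z = (if true then (\u.false) else (\v.false)) in (let w = 1 in w)))) < (if true then 5 else (if true then 2 else (3 + (0 * 9)))))
step 1: [let@0.1.0] ((2 * (6 + (let z = (if true then (\u.false) else (\v.false)) in (let w = 1 in w)))) < (if true then 5 else (if true then 2 else (3 + (0 * 9)))))
step 2: [let@0.1.1] ((2 * (6 + (let w = 1 in w))) < (if true then 5 else (if true then 2 else (3 + (0 * 9)))))
step 3: [let@0.1.1] ((2 * (6 + 1)) < (if true then 5 else (if true then 2 else (3 + (0 * 9)))))
step 4: [delta@0.1] ((2 * 7) < (if true then 5 else (if true then 2 else (3 + (0 * 9)))))
step 5: [delta@0] (14 < (if true then 5 else (if true then 2 else (3 + (0 * 9)))))
step 6: [if@1] (14 < 5)
step 7: [delta@root] false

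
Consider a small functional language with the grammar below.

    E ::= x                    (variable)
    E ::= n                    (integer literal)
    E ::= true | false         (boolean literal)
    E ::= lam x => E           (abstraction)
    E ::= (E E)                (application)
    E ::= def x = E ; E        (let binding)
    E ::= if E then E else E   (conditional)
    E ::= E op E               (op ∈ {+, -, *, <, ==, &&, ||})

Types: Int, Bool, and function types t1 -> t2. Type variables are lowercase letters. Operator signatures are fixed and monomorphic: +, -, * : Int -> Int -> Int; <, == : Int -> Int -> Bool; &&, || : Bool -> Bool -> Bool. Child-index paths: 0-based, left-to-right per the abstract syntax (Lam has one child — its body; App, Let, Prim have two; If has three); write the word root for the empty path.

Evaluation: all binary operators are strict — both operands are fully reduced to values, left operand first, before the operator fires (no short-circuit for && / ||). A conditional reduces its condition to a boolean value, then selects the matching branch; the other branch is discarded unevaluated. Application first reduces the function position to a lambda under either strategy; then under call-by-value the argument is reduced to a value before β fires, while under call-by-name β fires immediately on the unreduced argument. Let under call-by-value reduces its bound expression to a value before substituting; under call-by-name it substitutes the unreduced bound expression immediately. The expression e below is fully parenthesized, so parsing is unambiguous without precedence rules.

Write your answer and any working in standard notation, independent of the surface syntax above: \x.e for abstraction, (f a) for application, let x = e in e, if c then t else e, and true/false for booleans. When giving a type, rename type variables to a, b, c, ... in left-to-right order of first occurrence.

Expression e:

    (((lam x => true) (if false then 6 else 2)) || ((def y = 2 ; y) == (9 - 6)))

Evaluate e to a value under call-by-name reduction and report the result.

Working:
step 0: (((\x.true) (if false then 6 else 2)) || ((let y = 2 in y) == (9 - 6)))
step 1: [beta@0] (true || ((let y = 2 in y) == (9 - 6)))
step 2: [let@1.0] (true || (2 == (9 - 6)))
step 3: [delta@1.1] (true || (2 == 3))
step 4: [delta@1] (true || false)
step 5: [delta@root] true

Answer: true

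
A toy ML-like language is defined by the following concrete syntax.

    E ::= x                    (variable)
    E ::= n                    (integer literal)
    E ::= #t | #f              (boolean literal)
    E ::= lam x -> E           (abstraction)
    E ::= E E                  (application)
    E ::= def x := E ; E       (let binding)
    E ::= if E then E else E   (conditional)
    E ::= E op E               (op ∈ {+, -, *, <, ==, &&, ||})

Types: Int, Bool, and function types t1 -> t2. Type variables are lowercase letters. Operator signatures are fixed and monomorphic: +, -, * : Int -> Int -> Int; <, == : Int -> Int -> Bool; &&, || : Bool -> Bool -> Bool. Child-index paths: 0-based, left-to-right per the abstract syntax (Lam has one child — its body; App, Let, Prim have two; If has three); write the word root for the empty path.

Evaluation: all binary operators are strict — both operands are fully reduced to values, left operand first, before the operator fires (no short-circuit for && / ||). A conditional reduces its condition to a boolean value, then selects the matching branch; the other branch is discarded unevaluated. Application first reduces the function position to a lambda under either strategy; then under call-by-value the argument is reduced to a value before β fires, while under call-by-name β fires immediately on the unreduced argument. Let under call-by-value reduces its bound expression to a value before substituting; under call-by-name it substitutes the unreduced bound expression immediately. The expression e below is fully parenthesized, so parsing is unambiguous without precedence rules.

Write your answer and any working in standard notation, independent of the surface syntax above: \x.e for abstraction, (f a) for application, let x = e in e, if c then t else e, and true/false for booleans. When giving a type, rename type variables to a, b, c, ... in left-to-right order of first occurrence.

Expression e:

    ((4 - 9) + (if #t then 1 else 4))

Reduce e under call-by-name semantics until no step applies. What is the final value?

Answer: -4

Trace:
step 0: ((4 - 9) + (if true then 1 else 4))
step 1: [delta@0] (-5 + (if true then 1 else 4))
step 2: [if@1] (-5 + 1)
step 3: [delta@root] -4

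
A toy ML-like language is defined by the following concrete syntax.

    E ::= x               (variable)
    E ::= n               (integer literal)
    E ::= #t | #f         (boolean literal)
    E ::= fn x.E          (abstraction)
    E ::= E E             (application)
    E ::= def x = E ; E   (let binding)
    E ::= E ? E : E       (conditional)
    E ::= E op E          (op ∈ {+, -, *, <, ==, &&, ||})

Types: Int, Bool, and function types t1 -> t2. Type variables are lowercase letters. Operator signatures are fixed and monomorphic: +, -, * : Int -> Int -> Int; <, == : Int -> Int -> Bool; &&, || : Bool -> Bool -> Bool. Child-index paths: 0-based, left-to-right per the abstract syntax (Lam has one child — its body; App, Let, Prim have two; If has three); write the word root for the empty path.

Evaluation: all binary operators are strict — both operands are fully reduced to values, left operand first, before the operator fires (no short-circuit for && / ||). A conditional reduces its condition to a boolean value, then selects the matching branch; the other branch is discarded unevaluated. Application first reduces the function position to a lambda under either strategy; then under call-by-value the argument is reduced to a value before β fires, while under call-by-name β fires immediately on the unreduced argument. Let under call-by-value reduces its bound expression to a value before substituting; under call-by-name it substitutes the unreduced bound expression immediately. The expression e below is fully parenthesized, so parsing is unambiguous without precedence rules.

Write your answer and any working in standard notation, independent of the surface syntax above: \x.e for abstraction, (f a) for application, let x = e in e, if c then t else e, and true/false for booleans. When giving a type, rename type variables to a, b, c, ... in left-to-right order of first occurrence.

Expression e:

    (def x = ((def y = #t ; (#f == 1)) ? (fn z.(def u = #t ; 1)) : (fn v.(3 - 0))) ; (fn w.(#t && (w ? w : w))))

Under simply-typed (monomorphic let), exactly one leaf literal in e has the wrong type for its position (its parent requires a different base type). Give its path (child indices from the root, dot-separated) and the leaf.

Answer: 0.0.1.0 : false

Derivation:
let y : Bool
  unify Bool ~ Int
  FAIL: mismatch Bool ~ Int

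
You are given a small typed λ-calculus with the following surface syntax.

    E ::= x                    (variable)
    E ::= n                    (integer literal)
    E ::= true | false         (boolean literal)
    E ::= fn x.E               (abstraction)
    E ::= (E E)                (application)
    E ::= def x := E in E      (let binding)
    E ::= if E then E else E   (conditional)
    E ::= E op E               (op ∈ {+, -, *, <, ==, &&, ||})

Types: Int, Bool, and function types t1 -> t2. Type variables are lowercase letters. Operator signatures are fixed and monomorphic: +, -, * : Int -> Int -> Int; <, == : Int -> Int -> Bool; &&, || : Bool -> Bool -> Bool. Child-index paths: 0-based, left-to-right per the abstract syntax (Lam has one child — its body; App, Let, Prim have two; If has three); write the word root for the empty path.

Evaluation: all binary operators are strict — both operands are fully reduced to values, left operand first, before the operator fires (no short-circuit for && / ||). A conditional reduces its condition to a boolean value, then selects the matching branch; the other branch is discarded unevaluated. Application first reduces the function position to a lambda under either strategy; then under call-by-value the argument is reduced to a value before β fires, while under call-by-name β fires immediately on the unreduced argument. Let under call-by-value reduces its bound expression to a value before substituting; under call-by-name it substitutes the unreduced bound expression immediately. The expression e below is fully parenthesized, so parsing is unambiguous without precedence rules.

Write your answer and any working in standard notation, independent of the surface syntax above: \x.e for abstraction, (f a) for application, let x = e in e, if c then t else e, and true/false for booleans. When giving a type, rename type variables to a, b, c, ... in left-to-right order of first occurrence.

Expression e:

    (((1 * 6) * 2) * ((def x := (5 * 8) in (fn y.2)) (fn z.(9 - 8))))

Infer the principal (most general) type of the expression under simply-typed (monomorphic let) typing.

Answer: Int

Derivation:
  unify Int ~ Int
  unify Int ~ Int
  unify Int ~ Int
  unify Int ~ Int
  unify Int ~ Int
  unify Int ~ Int
  unify Int ~ Int
let x : Int
\y._ : a -> Int
  unify Int ~ Int
  unify Int ~ Int
\z._ : b -> Int
  unify a -> Int ~ (b -> Int) -> c
  unify a ~ b -> Int
  unify Int ~ c
_ _ : Int
  unify Int ~ Int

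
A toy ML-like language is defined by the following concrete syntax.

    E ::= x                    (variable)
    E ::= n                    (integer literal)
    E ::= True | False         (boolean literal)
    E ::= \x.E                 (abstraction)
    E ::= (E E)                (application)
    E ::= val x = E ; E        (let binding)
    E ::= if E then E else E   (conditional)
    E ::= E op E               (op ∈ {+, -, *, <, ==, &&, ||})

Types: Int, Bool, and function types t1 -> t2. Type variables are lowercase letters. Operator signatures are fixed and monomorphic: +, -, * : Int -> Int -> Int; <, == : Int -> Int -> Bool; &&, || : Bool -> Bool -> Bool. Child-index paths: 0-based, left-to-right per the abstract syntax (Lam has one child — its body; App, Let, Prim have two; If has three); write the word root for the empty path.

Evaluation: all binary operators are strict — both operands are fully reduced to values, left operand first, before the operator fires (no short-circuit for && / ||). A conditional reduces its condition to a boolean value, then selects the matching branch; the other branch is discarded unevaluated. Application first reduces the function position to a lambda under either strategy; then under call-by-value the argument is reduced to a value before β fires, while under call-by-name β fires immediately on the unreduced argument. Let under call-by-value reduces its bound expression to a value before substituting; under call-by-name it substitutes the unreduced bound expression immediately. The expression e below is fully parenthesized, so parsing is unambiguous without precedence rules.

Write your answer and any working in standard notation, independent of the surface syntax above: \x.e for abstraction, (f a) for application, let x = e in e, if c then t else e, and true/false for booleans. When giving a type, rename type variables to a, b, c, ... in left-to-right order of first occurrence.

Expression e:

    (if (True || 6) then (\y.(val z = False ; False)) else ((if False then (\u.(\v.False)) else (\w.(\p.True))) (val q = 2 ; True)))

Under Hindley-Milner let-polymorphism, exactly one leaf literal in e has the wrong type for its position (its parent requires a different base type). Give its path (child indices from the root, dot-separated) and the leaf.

Derivation:
  unify Bool ~ Bool
  unify Int ~ Bool
  FAIL: mismatch Int ~ Bool

Answer: 0.1 : 6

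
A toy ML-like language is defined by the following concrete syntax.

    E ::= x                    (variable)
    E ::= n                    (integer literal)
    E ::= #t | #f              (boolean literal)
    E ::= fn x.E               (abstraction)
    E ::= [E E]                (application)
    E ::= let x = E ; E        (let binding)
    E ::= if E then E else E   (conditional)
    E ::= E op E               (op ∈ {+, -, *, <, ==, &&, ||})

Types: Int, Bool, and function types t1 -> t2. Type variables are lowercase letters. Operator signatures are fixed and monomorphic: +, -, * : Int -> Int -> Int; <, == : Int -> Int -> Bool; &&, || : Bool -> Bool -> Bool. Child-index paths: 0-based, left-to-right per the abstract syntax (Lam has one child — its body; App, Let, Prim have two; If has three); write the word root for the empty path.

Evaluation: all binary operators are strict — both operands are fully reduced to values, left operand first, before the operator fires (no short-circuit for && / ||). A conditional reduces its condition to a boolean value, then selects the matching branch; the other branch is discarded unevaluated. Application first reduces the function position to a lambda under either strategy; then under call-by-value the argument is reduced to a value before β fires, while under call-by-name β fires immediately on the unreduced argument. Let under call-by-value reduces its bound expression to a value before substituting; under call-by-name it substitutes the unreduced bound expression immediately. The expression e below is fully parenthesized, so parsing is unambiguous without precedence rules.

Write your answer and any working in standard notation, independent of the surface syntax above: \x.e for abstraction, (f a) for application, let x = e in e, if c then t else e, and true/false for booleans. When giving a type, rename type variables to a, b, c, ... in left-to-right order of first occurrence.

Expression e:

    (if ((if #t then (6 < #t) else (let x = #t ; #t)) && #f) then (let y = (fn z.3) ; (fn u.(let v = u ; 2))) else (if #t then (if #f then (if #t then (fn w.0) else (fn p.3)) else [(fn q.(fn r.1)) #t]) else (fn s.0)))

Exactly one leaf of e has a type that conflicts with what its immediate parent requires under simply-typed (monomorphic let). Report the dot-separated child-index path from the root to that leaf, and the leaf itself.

Answer: 0.0.1.1 : true

Working:
  unify Bool ~ Bool
  unify Int ~ Int
  unify Bool ~ Int
  FAIL: mismatch Bool ~ Int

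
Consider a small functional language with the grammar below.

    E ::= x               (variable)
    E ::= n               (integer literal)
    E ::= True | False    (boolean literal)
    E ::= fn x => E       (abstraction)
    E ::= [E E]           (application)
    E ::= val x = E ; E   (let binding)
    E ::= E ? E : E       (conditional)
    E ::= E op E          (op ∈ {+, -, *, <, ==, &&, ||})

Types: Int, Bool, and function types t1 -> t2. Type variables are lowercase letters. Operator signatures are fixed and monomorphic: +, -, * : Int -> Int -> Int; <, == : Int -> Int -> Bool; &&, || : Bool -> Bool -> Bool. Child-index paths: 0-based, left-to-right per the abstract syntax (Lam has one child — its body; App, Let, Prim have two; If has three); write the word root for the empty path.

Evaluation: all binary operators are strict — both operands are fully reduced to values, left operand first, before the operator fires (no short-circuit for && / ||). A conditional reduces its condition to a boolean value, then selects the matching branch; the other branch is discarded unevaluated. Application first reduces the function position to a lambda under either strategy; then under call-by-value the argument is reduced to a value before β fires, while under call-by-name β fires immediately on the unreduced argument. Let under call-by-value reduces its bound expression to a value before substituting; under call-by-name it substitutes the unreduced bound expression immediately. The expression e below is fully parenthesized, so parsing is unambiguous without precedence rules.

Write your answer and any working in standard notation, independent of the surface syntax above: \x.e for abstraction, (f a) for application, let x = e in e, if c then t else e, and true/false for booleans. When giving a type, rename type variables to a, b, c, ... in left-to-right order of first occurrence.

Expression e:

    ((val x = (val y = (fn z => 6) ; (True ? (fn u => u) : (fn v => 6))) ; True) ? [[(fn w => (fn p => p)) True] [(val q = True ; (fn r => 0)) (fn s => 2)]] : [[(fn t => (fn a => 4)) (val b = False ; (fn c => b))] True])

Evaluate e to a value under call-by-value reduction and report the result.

Trace:
step 0: (if (let x = (let y = (\z.6) in (if true then (\u.u) else (\v.6))) in true) then (((\w.(\p.p)) true) ((let q = true in (\r.0)) (\s.2))) else (((\t.(\a.4)) (let b = false in (\c.b))) true))
step 1: [let@0.0] (if (let x = (if true then (\u.u) else (\v.6)) in true) then (((\w.(\p.p)) true) ((let q = true in (\r.0)) (\s.2))) else (((\t.(\a.4)) (let b = false in (\c.b))) true))
step 2: [if@0.0] (if (let x = (\u.u) in true) then (((\w.(\p.p)) true) ((let q = true in (\r.0)) (\s.2))) else (((\t.(\a.4)) (let b = false in (\c.b))) true))
step 3: [let@0] (if true then (((\w.(\p.p)) true) ((let q = true in (\r.0)) (\s.2))) else (((\t.(\a.4)) (let b = false in (\c.b))) true))
step 4: [if@root] (((\w.(\p.p)) true) ((let q = true in (\r.0)) (\s.2)))
step 5: [beta@0] ((\p.p) ((let q = true in (\r.0)) (\s.2)))
step 6: [let@1.0] ((\p.p) ((\r.0) (\s.2)))
step 7: [beta@1] ((\p.p) 0)
step 8: [beta@root] 0

Answer: 0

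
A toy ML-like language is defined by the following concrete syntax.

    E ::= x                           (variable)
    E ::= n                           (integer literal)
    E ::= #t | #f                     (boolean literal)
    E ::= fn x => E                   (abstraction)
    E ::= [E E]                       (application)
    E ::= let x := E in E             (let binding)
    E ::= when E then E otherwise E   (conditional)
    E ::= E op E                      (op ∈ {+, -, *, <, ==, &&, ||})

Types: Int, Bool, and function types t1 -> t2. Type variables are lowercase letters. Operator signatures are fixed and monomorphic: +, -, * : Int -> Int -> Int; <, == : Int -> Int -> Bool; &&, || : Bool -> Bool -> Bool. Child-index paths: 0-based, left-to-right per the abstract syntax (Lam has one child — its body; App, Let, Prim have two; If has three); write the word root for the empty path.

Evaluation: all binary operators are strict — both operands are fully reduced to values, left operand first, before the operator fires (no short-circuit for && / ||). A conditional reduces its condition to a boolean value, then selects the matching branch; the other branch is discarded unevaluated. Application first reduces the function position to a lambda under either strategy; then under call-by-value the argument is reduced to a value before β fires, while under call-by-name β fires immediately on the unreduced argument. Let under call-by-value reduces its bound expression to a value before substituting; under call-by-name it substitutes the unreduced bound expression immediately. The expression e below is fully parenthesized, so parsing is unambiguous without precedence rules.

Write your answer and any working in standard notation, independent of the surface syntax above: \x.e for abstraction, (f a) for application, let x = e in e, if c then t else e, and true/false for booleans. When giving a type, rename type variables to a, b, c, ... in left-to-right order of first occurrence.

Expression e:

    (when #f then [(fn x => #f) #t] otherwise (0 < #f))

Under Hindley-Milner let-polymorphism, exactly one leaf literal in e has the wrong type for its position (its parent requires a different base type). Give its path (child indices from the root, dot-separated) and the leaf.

Trace:
  unify Bool ~ Bool
\x._ : a -> Bool
  unify a -> Bool ~ Bool -> b
  unify a ~ Bool
  unify Bool ~ b
_ _ : Bool
  unify Int ~ Int
  unify Bool ~ Int
  FAIL: mismatch Bool ~ Int

Answer: 2.1 : false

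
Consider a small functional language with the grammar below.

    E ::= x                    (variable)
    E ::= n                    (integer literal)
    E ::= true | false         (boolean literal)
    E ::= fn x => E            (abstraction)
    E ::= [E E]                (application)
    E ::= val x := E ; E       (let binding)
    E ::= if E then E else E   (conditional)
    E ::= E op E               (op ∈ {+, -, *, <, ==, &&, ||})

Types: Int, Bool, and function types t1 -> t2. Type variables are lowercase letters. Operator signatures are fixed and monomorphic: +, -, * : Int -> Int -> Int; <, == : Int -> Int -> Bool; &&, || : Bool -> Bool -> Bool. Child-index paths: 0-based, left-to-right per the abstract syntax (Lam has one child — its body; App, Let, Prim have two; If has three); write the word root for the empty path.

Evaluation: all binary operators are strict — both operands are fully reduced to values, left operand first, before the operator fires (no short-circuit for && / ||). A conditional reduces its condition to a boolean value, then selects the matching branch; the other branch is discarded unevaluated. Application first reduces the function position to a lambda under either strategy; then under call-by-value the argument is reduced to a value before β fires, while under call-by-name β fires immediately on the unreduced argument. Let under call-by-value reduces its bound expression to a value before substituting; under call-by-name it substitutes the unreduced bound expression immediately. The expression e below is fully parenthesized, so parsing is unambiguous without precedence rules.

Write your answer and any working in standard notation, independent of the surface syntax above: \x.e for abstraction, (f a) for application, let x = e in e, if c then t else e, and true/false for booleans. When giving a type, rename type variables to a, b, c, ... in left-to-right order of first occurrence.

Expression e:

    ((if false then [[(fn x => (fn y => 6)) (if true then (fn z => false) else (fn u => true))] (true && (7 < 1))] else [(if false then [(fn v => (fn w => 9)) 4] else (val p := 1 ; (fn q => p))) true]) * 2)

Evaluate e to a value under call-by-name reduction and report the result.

Trace:
step 0: ((if false then (((\x.(\y.6)) (if true then (\z.false) else (\u.true))) (true && (7 < 1))) else ((if false then ((\v.(\w.9)) 4) else (let p = 1 in (\q.p))) true)) * 2)
step 1: [if@0] (((if false then ((\v.(\w.9)) 4) else (let p = 1 in (\q.p))) true) * 2)
step 2: [if@0.0] (((let p = 1 in (\q.p)) true) * 2)
step 3: [let@0.0] (((\q.1) true) * 2)
step 4: [beta@0] (1 * 2)
step 5: [delta@root] 2

Answer: 2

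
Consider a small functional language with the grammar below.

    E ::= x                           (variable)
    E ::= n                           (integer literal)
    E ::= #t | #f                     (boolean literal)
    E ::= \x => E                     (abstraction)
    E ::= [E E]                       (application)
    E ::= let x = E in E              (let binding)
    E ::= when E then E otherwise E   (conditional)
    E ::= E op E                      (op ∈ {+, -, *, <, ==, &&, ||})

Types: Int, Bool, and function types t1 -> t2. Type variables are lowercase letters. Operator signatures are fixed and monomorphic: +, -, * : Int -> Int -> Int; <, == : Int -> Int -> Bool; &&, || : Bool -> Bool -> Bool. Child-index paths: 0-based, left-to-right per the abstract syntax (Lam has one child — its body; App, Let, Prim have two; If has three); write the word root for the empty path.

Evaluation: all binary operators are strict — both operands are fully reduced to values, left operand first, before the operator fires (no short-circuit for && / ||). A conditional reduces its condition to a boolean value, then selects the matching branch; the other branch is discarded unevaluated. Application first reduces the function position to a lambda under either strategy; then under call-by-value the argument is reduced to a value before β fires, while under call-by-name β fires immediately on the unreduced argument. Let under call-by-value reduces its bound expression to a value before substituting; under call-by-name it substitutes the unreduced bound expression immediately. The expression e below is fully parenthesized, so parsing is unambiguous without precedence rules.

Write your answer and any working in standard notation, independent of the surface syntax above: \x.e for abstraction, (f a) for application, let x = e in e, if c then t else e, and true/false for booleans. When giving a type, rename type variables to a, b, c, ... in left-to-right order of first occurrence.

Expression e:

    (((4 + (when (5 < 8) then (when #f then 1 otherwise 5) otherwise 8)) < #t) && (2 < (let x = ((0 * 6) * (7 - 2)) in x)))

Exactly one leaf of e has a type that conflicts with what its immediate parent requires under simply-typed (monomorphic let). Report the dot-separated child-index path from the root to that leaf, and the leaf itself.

Answer: 0.1 : true

Working:
  unify Int ~ Int
  unify Int ~ Int
  unify Int ~ Int
  unify Bool ~ Bool
  unify Bool ~ Bool
  unify Int ~ Int
  unify Int ~ Int
  unify Int ~ Int
  unify Int ~ Int
  unify Bool ~ Int
  FAIL: mismatch Bool ~ Int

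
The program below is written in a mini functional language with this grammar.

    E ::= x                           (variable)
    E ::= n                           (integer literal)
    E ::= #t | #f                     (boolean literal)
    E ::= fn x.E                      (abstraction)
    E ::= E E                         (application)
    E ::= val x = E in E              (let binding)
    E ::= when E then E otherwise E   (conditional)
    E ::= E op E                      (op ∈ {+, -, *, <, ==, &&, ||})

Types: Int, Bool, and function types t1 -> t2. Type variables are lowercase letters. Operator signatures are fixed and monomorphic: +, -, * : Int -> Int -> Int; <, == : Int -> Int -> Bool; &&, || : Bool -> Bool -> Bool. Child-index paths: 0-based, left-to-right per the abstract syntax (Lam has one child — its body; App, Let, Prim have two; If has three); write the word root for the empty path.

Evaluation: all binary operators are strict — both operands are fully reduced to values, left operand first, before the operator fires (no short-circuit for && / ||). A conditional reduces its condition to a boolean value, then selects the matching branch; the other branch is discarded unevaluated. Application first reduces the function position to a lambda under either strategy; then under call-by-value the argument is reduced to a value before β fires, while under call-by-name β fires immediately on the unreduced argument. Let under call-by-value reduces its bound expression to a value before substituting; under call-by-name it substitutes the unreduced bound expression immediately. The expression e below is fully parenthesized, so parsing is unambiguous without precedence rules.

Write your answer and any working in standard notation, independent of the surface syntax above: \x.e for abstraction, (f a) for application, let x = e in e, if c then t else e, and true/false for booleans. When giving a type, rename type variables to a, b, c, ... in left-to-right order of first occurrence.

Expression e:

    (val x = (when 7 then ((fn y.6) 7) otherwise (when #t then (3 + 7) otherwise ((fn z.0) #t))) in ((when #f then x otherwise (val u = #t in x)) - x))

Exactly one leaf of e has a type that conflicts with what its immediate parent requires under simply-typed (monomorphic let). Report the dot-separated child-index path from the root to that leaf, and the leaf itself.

Derivation:
  unify Int ~ Bool
  FAIL: mismatch Int ~ Bool

Answer: 0.0 : 7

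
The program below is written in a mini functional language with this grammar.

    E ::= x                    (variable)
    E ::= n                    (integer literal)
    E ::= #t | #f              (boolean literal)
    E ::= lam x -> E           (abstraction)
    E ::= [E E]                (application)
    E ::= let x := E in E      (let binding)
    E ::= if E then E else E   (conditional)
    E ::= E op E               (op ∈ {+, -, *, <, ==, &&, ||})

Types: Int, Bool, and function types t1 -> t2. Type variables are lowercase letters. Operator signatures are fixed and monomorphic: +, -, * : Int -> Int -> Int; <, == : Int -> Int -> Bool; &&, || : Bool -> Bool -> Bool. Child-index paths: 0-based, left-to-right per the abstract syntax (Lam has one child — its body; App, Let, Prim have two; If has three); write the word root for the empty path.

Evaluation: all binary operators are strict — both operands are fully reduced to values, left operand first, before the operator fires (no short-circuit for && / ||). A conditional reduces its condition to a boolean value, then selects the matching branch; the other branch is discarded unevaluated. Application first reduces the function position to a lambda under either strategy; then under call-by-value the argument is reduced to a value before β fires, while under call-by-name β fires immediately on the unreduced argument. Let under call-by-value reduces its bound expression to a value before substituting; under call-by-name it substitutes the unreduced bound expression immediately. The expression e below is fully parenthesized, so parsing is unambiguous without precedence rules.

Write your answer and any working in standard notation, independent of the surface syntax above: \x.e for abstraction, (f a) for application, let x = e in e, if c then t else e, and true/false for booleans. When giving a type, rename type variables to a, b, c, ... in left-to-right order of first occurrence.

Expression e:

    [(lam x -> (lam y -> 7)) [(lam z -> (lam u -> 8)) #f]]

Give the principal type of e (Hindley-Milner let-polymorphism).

Trace:
\y._ : b -> Int
\x._ : a -> b -> Int
\u._ : d -> Int
\z._ : c -> d -> Int
  unify c -> d -> Int ~ Bool -> e
  unify c ~ Bool
  unify d -> Int ~ e
_ _ : d -> Int
  unify a -> b -> Int ~ (d -> Int) -> f
  unify a ~ d -> Int
  unify b -> Int ~ f
_ _ : b -> Int

Answer: a -> Int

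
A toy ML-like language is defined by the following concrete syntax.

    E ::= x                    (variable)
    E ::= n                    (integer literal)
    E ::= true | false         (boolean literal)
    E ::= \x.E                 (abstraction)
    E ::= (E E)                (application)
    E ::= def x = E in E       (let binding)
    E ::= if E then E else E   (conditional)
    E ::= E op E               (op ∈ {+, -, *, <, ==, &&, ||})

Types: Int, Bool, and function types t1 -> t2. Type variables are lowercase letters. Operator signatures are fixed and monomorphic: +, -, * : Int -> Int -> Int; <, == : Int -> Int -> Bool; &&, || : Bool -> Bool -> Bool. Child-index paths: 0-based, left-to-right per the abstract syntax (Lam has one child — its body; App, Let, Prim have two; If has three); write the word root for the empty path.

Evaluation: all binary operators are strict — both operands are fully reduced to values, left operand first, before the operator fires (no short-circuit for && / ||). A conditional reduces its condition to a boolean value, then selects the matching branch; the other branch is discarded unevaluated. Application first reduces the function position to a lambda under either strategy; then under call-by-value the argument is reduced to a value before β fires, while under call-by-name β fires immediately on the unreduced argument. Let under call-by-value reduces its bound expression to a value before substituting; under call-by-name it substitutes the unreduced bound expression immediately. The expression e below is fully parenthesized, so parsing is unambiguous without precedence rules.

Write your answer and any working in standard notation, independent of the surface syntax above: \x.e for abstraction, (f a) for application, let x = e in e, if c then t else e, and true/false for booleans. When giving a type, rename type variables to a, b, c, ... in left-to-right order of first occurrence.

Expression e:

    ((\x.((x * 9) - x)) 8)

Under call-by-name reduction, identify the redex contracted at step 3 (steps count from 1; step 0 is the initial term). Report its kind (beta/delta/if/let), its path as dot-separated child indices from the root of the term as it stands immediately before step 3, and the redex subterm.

Trace:
step 0: ((\x.((x * 9) - x)) 8)
step 1: [beta@root] ((8 * 9) - 8)
step 2: [delta@0] (72 - 8)
step 3: [delta@root] 64

Answer: delta at root : (72 - 8)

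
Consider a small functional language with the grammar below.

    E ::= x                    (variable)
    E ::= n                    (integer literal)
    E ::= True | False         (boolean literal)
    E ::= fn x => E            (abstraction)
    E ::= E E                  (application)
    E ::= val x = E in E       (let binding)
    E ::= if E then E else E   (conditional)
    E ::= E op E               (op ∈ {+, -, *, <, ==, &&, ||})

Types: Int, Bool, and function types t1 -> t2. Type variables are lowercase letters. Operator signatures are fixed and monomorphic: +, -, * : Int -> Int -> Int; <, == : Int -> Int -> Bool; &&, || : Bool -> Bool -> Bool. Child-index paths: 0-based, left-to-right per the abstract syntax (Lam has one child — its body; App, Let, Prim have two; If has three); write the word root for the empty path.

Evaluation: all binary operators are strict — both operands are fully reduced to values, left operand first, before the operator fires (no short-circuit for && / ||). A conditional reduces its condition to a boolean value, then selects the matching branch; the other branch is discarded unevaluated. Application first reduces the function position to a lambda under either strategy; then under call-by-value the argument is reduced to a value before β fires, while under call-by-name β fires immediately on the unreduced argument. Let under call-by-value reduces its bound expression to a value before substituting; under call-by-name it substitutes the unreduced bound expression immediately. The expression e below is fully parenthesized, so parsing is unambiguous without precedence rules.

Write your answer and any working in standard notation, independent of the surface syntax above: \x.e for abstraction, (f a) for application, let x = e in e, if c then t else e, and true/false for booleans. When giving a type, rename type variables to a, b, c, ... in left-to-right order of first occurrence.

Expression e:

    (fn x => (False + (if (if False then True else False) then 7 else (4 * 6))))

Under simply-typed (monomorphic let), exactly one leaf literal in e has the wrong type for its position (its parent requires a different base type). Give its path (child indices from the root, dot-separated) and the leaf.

Working:
  unify Bool ~ Int
  FAIL: mismatch Bool ~ Int

Answer: 0.0 : false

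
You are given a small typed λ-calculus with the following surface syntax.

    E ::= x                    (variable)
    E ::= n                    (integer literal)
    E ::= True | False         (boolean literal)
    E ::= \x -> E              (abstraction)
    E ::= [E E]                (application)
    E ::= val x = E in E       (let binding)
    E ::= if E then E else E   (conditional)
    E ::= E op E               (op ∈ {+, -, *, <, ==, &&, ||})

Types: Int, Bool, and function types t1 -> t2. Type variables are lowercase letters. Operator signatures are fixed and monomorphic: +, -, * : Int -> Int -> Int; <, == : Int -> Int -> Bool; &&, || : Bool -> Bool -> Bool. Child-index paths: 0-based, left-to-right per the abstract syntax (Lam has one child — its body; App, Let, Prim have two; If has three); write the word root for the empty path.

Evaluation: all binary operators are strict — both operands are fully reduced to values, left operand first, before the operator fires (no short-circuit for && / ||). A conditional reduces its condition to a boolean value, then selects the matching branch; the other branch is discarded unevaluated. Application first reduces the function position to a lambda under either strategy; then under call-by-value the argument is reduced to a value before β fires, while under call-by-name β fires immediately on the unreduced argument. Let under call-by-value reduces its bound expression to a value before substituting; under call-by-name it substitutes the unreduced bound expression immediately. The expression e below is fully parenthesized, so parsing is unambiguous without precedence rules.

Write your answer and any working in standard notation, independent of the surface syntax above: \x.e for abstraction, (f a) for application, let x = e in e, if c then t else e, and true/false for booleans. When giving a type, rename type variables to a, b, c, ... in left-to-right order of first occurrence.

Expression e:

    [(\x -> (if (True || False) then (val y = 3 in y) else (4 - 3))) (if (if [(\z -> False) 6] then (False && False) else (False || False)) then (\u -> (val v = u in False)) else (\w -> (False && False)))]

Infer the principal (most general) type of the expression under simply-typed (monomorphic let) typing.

Answer: Int

Trace:
  unify Bool ~ Bool
  unify Bool ~ Bool
  unify Bool ~ Bool
let y : Int
y : Int
  unify Int ~ Int
  unify Int ~ Int
  unify Int ~ Int
\x._ : a -> Int
\z._ : b -> Bool
  unify b -> Bool ~ Int -> c
  unify b ~ Int
  unify Bool ~ c
_ _ : Bool
  unify Bool ~ Bool
  unify Bool ~ Bool
  unify Bool ~ Bool
  unify Bool ~ Bool
  unify Bool ~ Bool
  unify Bool ~ Bool
  unify Bool ~ Bool
u : d
let v : d
\u._ : d -> Bool
  unify Bool ~ Bool
  unify Bool ~ Bool
\w._ : e -> Bool
  unify d -> Bool ~ e -> Bool
  unify d ~ e
  unify Bool ~ Bool
  unify a -> Int ~ (e -> Bool) -> f
  unify a ~ e -> Bool
  unify Int ~ f
_ _ : Int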